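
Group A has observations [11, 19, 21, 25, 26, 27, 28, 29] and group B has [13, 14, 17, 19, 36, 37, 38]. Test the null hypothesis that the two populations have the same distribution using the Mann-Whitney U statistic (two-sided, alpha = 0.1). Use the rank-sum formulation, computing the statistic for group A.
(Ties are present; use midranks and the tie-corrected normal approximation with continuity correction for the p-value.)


Step 1: Combine and sort all 15 observations; assign midranks.
sorted (value, group): (11,X), (13,Y), (14,Y), (17,Y), (19,X), (19,Y), (21,X), (25,X), (26,X), (27,X), (28,X), (29,X), (36,Y), (37,Y), (38,Y)
ranks: 11->1, 13->2, 14->3, 17->4, 19->5.5, 19->5.5, 21->7, 25->8, 26->9, 27->10, 28->11, 29->12, 36->13, 37->14, 38->15
Step 2: Rank sum for X: R1 = 1 + 5.5 + 7 + 8 + 9 + 10 + 11 + 12 = 63.5.
Step 3: U_X = R1 - n1(n1+1)/2 = 63.5 - 8*9/2 = 63.5 - 36 = 27.5.
       U_Y = n1*n2 - U_X = 56 - 27.5 = 28.5.
Step 4: Ties are present, so use the tie-corrected normal approximation (with continuity correction) for the p-value.
Step 5: p-value = 1.000000; compare to alpha = 0.1. fail to reject H0.

U_X = 27.5, p = 1.000000, fail to reject H0 at alpha = 0.1.


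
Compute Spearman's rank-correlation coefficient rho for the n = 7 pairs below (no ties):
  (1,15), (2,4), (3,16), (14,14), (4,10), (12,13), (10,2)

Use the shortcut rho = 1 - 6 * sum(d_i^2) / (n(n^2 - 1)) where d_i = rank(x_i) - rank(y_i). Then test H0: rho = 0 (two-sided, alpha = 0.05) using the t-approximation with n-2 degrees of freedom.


Step 1: Rank x and y separately (midranks; no ties here).
rank(x): 1->1, 2->2, 3->3, 14->7, 4->4, 12->6, 10->5
rank(y): 15->6, 4->2, 16->7, 14->5, 10->3, 13->4, 2->1
Step 2: d_i = R_x(i) - R_y(i); compute d_i^2.
  (1-6)^2=25, (2-2)^2=0, (3-7)^2=16, (7-5)^2=4, (4-3)^2=1, (6-4)^2=4, (5-1)^2=16
sum(d^2) = 66.
Step 3: rho = 1 - 6*66 / (7*(7^2 - 1)) = 1 - 396/336 = -0.178571.
Step 4: Under H0, t = rho * sqrt((n-2)/(1-rho^2)) = -0.4058 ~ t(5).
Step 5: Two-sided p-value from the t-distribution with 5 df = 0.701658.
Step 6: alpha = 0.05. fail to reject H0.

rho = -0.1786, p = 0.701658, fail to reject H0 at alpha = 0.05.


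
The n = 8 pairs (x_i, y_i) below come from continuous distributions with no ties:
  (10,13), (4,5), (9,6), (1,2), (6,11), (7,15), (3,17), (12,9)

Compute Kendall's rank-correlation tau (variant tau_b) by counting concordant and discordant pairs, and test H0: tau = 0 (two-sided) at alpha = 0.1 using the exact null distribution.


Step 1: Enumerate the 28 unordered pairs (i,j) with i<j and classify each by sign(x_j-x_i) * sign(y_j-y_i).
  (1,2):dx=-6,dy=-8->C; (1,3):dx=-1,dy=-7->C; (1,4):dx=-9,dy=-11->C; (1,5):dx=-4,dy=-2->C
  (1,6):dx=-3,dy=+2->D; (1,7):dx=-7,dy=+4->D; (1,8):dx=+2,dy=-4->D; (2,3):dx=+5,dy=+1->C
  (2,4):dx=-3,dy=-3->C; (2,5):dx=+2,dy=+6->C; (2,6):dx=+3,dy=+10->C; (2,7):dx=-1,dy=+12->D
  (2,8):dx=+8,dy=+4->C; (3,4):dx=-8,dy=-4->C; (3,5):dx=-3,dy=+5->D; (3,6):dx=-2,dy=+9->D
  (3,7):dx=-6,dy=+11->D; (3,8):dx=+3,dy=+3->C; (4,5):dx=+5,dy=+9->C; (4,6):dx=+6,dy=+13->C
  (4,7):dx=+2,dy=+15->C; (4,8):dx=+11,dy=+7->C; (5,6):dx=+1,dy=+4->C; (5,7):dx=-3,dy=+6->D
  (5,8):dx=+6,dy=-2->D; (6,7):dx=-4,dy=+2->D; (6,8):dx=+5,dy=-6->D; (7,8):dx=+9,dy=-8->D
Step 2: C = 16, D = 12, total pairs = 28.
Step 3: tau = (C - D)/(n(n-1)/2) = (16 - 12)/28 = 0.142857.
Step 4: Exact two-sided p-value (enumerate n! = 40320 permutations of y under H0): p = 0.719544.
Step 5: alpha = 0.1. fail to reject H0.

tau_b = 0.1429 (C=16, D=12), p = 0.719544, fail to reject H0.


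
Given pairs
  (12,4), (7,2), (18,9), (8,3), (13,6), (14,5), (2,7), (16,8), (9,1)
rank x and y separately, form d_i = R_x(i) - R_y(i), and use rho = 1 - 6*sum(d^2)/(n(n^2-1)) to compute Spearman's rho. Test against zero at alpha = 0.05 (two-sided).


Step 1: Rank x and y separately (midranks; no ties here).
rank(x): 12->5, 7->2, 18->9, 8->3, 13->6, 14->7, 2->1, 16->8, 9->4
rank(y): 4->4, 2->2, 9->9, 3->3, 6->6, 5->5, 7->7, 8->8, 1->1
Step 2: d_i = R_x(i) - R_y(i); compute d_i^2.
  (5-4)^2=1, (2-2)^2=0, (9-9)^2=0, (3-3)^2=0, (6-6)^2=0, (7-5)^2=4, (1-7)^2=36, (8-8)^2=0, (4-1)^2=9
sum(d^2) = 50.
Step 3: rho = 1 - 6*50 / (9*(9^2 - 1)) = 1 - 300/720 = 0.583333.
Step 4: Under H0, t = rho * sqrt((n-2)/(1-rho^2)) = 1.9001 ~ t(7).
Step 5: Two-sided p-value from the t-distribution with 7 df = 0.099186.
Step 6: alpha = 0.05. fail to reject H0.

rho = 0.5833, p = 0.099186, fail to reject H0 at alpha = 0.05.


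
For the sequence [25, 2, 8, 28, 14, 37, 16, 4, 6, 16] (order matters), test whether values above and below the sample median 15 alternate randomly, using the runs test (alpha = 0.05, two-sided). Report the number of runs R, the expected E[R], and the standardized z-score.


Step 1: Compute median = 15; label A = above, B = below.
Labels in order: ABBABAABBA  (n_A = 5, n_B = 5)
Step 2: Count runs R = 7.
Step 3: Under H0 (random ordering), E[R] = 2*n_A*n_B/(n_A+n_B) + 1 = 2*5*5/10 + 1 = 6.0000.
        Var[R] = 2*n_A*n_B*(2*n_A*n_B - n_A - n_B) / ((n_A+n_B)^2 * (n_A+n_B-1)) = 2000/900 = 2.2222.
        SD[R] = 1.4907.
Step 4: Continuity-corrected z = (R - 0.5 - E[R]) / SD[R] = (7 - 0.5 - 6.0000) / 1.4907 = 0.3354.
Step 5: Two-sided p-value via normal approximation = 2*(1 - Phi(|z|)) = 0.737316.
Step 6: alpha = 0.05. fail to reject H0.

R = 7, z = 0.3354, p = 0.737316, fail to reject H0.


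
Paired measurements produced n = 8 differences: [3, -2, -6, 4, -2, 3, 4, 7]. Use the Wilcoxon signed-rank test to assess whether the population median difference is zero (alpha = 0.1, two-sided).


Step 1: Drop any zero differences (none here) and take |d_i|.
|d| = [3, 2, 6, 4, 2, 3, 4, 7]
Step 2: Midrank |d_i| (ties get averaged ranks).
ranks: |3|->3.5, |2|->1.5, |6|->7, |4|->5.5, |2|->1.5, |3|->3.5, |4|->5.5, |7|->8
Step 3: Attach original signs; sum ranks with positive sign and with negative sign.
W+ = 3.5 + 5.5 + 3.5 + 5.5 + 8 = 26
W- = 1.5 + 7 + 1.5 = 10
(Check: W+ + W- = 36 should equal n(n+1)/2 = 36.)
Step 4: Test statistic W = min(W+, W-) = 10.
Step 5: Ties in |d|, so use the tie-corrected normal approximation.
        E[W] = n(n+1)/4 = 8*9/4 = 18.
        Tie groups: |d|=2 (t=2), |d|=3 (t=2), |d|=4 (t=2); sum(t^3 - t) = 18.
        Var[W] = n(n+1)(2n+1)/24 - sum(t^3-t)/48 = 1224/24 - 18/48 = 50.625.
        z = (W - E[W]) / sqrt(Var[W]) = (10 - 18) / 7.1151 = -1.1244.
        Two-sided p = 2*Phi(z) = 0.260858.
Step 6: alpha = 0.1. fail to reject H0.

W+ = 26, W- = 10, W = min = 10, p = 0.260858, fail to reject H0.


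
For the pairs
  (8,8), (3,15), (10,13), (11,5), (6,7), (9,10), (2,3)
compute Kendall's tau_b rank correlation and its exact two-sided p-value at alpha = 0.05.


Step 1: Enumerate the 21 unordered pairs (i,j) with i<j and classify each by sign(x_j-x_i) * sign(y_j-y_i).
  (1,2):dx=-5,dy=+7->D; (1,3):dx=+2,dy=+5->C; (1,4):dx=+3,dy=-3->D; (1,5):dx=-2,dy=-1->C
  (1,6):dx=+1,dy=+2->C; (1,7):dx=-6,dy=-5->C; (2,3):dx=+7,dy=-2->D; (2,4):dx=+8,dy=-10->D
  (2,5):dx=+3,dy=-8->D; (2,6):dx=+6,dy=-5->D; (2,7):dx=-1,dy=-12->C; (3,4):dx=+1,dy=-8->D
  (3,5):dx=-4,dy=-6->C; (3,6):dx=-1,dy=-3->C; (3,7):dx=-8,dy=-10->C; (4,5):dx=-5,dy=+2->D
  (4,6):dx=-2,dy=+5->D; (4,7):dx=-9,dy=-2->C; (5,6):dx=+3,dy=+3->C; (5,7):dx=-4,dy=-4->C
  (6,7):dx=-7,dy=-7->C
Step 2: C = 12, D = 9, total pairs = 21.
Step 3: tau = (C - D)/(n(n-1)/2) = (12 - 9)/21 = 0.142857.
Step 4: Exact two-sided p-value (enumerate n! = 5040 permutations of y under H0): p = 0.772619.
Step 5: alpha = 0.05. fail to reject H0.

tau_b = 0.1429 (C=12, D=9), p = 0.772619, fail to reject H0.


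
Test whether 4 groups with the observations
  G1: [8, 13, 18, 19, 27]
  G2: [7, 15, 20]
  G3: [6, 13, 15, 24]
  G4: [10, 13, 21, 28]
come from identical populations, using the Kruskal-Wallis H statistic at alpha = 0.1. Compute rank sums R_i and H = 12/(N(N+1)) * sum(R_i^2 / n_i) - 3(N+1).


Step 1: Combine all N = 16 observations and assign midranks.
sorted (value, group, rank): (6,G3,1), (7,G2,2), (8,G1,3), (10,G4,4), (13,G1,6), (13,G3,6), (13,G4,6), (15,G2,8.5), (15,G3,8.5), (18,G1,10), (19,G1,11), (20,G2,12), (21,G4,13), (24,G3,14), (27,G1,15), (28,G4,16)
Step 2: Sum ranks within each group.
R_1 = 45 (n_1 = 5)
R_2 = 22.5 (n_2 = 3)
R_3 = 29.5 (n_3 = 4)
R_4 = 39 (n_4 = 4)
Step 3: H = 12/(N(N+1)) * sum(R_i^2/n_i) - 3(N+1)
     = 12/(16*17) * (45^2/5 + 22.5^2/3 + 29.5^2/4 + 39^2/4) - 3*17
     = 0.044118 * 1171.56 - 51
     = 0.686581.
Step 4: Ties present; correction factor C = 1 - 30/(16^3 - 16) = 0.992647. Corrected H = 0.686581 / 0.992647 = 0.691667.
Step 5: Under H0, H ~ chi^2(3); p-value = 0.875162.
Step 6: alpha = 0.1. fail to reject H0.

H = 0.6917, df = 3, p = 0.875162, fail to reject H0.


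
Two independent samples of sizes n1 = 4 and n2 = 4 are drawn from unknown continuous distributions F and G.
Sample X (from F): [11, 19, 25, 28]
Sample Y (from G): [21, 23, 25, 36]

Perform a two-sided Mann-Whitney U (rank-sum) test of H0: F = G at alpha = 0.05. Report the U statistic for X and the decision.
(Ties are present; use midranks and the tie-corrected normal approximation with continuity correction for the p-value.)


Step 1: Combine and sort all 8 observations; assign midranks.
sorted (value, group): (11,X), (19,X), (21,Y), (23,Y), (25,X), (25,Y), (28,X), (36,Y)
ranks: 11->1, 19->2, 21->3, 23->4, 25->5.5, 25->5.5, 28->7, 36->8
Step 2: Rank sum for X: R1 = 1 + 2 + 5.5 + 7 = 15.5.
Step 3: U_X = R1 - n1(n1+1)/2 = 15.5 - 4*5/2 = 15.5 - 10 = 5.5.
       U_Y = n1*n2 - U_X = 16 - 5.5 = 10.5.
Step 4: Ties are present, so use the tie-corrected normal approximation (with continuity correction) for the p-value.
Step 5: p-value = 0.561363; compare to alpha = 0.05. fail to reject H0.

U_X = 5.5, p = 0.561363, fail to reject H0 at alpha = 0.05.


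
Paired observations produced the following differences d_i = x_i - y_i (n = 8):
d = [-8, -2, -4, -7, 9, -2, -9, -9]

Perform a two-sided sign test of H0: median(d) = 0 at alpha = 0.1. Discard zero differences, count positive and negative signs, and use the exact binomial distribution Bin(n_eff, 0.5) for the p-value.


Step 1: Discard zero differences. Original n = 8; n_eff = number of nonzero differences = 8.
Nonzero differences (with sign): -8, -2, -4, -7, +9, -2, -9, -9
Step 2: Count signs: positive = 1, negative = 7.
Step 3: Under H0: P(positive) = 0.5, so the number of positives S ~ Bin(8, 0.5).
Step 4: Two-sided exact p-value = sum of Bin(8,0.5) probabilities at or below the observed probability = 0.070312.
Step 5: alpha = 0.1. reject H0.

n_eff = 8, pos = 1, neg = 7, p = 0.070312, reject H0.


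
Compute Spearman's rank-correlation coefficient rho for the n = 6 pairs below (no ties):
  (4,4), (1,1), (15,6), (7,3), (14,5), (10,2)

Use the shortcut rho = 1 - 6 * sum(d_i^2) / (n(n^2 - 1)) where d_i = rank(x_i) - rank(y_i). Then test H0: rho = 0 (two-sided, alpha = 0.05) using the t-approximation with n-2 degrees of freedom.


Step 1: Rank x and y separately (midranks; no ties here).
rank(x): 4->2, 1->1, 15->6, 7->3, 14->5, 10->4
rank(y): 4->4, 1->1, 6->6, 3->3, 5->5, 2->2
Step 2: d_i = R_x(i) - R_y(i); compute d_i^2.
  (2-4)^2=4, (1-1)^2=0, (6-6)^2=0, (3-3)^2=0, (5-5)^2=0, (4-2)^2=4
sum(d^2) = 8.
Step 3: rho = 1 - 6*8 / (6*(6^2 - 1)) = 1 - 48/210 = 0.771429.
Step 4: Under H0, t = rho * sqrt((n-2)/(1-rho^2)) = 2.4247 ~ t(4).
Step 5: Two-sided p-value from the t-distribution with 4 df = 0.072397.
Step 6: alpha = 0.05. fail to reject H0.

rho = 0.7714, p = 0.072397, fail to reject H0 at alpha = 0.05.


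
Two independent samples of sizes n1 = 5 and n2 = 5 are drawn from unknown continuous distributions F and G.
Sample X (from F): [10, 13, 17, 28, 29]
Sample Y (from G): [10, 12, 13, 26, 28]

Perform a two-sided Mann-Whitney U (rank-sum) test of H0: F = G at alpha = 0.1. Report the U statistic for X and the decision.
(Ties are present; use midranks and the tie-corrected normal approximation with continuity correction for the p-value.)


Step 1: Combine and sort all 10 observations; assign midranks.
sorted (value, group): (10,X), (10,Y), (12,Y), (13,X), (13,Y), (17,X), (26,Y), (28,X), (28,Y), (29,X)
ranks: 10->1.5, 10->1.5, 12->3, 13->4.5, 13->4.5, 17->6, 26->7, 28->8.5, 28->8.5, 29->10
Step 2: Rank sum for X: R1 = 1.5 + 4.5 + 6 + 8.5 + 10 = 30.5.
Step 3: U_X = R1 - n1(n1+1)/2 = 30.5 - 5*6/2 = 30.5 - 15 = 15.5.
       U_Y = n1*n2 - U_X = 25 - 15.5 = 9.5.
Step 4: Ties are present, so use the tie-corrected normal approximation (with continuity correction) for the p-value.
Step 5: p-value = 0.598161; compare to alpha = 0.1. fail to reject H0.

U_X = 15.5, p = 0.598161, fail to reject H0 at alpha = 0.1.


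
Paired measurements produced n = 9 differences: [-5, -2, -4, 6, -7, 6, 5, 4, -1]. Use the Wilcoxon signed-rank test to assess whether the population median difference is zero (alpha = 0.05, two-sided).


Step 1: Drop any zero differences (none here) and take |d_i|.
|d| = [5, 2, 4, 6, 7, 6, 5, 4, 1]
Step 2: Midrank |d_i| (ties get averaged ranks).
ranks: |5|->5.5, |2|->2, |4|->3.5, |6|->7.5, |7|->9, |6|->7.5, |5|->5.5, |4|->3.5, |1|->1
Step 3: Attach original signs; sum ranks with positive sign and with negative sign.
W+ = 7.5 + 7.5 + 5.5 + 3.5 = 24
W- = 5.5 + 2 + 3.5 + 9 + 1 = 21
(Check: W+ + W- = 45 should equal n(n+1)/2 = 45.)
Step 4: Test statistic W = min(W+, W-) = 21.
Step 5: Ties in |d|, so use the tie-corrected normal approximation.
        E[W] = n(n+1)/4 = 9*10/4 = 22.5.
        Tie groups: |d|=4 (t=2), |d|=5 (t=2), |d|=6 (t=2); sum(t^3 - t) = 18.
        Var[W] = n(n+1)(2n+1)/24 - sum(t^3-t)/48 = 1710/24 - 18/48 = 70.875.
        z = (W - E[W]) / sqrt(Var[W]) = (21 - 22.5) / 8.4187 = -0.1782.
        Two-sided p = 2*Phi(z) = 0.858586.
Step 6: alpha = 0.05. fail to reject H0.

W+ = 24, W- = 21, W = min = 21, p = 0.858586, fail to reject H0.


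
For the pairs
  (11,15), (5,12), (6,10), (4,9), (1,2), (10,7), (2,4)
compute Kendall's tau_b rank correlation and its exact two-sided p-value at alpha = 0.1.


Step 1: Enumerate the 21 unordered pairs (i,j) with i<j and classify each by sign(x_j-x_i) * sign(y_j-y_i).
  (1,2):dx=-6,dy=-3->C; (1,3):dx=-5,dy=-5->C; (1,4):dx=-7,dy=-6->C; (1,5):dx=-10,dy=-13->C
  (1,6):dx=-1,dy=-8->C; (1,7):dx=-9,dy=-11->C; (2,3):dx=+1,dy=-2->D; (2,4):dx=-1,dy=-3->C
  (2,5):dx=-4,dy=-10->C; (2,6):dx=+5,dy=-5->D; (2,7):dx=-3,dy=-8->C; (3,4):dx=-2,dy=-1->C
  (3,5):dx=-5,dy=-8->C; (3,6):dx=+4,dy=-3->D; (3,7):dx=-4,dy=-6->C; (4,5):dx=-3,dy=-7->C
  (4,6):dx=+6,dy=-2->D; (4,7):dx=-2,dy=-5->C; (5,6):dx=+9,dy=+5->C; (5,7):dx=+1,dy=+2->C
  (6,7):dx=-8,dy=-3->C
Step 2: C = 17, D = 4, total pairs = 21.
Step 3: tau = (C - D)/(n(n-1)/2) = (17 - 4)/21 = 0.619048.
Step 4: Exact two-sided p-value (enumerate n! = 5040 permutations of y under H0): p = 0.069048.
Step 5: alpha = 0.1. reject H0.

tau_b = 0.6190 (C=17, D=4), p = 0.069048, reject H0.


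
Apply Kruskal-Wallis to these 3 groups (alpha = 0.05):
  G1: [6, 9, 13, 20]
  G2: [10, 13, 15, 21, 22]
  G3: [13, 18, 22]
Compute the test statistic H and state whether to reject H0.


Step 1: Combine all N = 12 observations and assign midranks.
sorted (value, group, rank): (6,G1,1), (9,G1,2), (10,G2,3), (13,G1,5), (13,G2,5), (13,G3,5), (15,G2,7), (18,G3,8), (20,G1,9), (21,G2,10), (22,G2,11.5), (22,G3,11.5)
Step 2: Sum ranks within each group.
R_1 = 17 (n_1 = 4)
R_2 = 36.5 (n_2 = 5)
R_3 = 24.5 (n_3 = 3)
Step 3: H = 12/(N(N+1)) * sum(R_i^2/n_i) - 3(N+1)
     = 12/(12*13) * (17^2/4 + 36.5^2/5 + 24.5^2/3) - 3*13
     = 0.076923 * 538.783 - 39
     = 2.444872.
Step 4: Ties present; correction factor C = 1 - 30/(12^3 - 12) = 0.982517. Corrected H = 2.444872 / 0.982517 = 2.488375.
Step 5: Under H0, H ~ chi^2(2); p-value = 0.288175.
Step 6: alpha = 0.05. fail to reject H0.

H = 2.4884, df = 2, p = 0.288175, fail to reject H0.


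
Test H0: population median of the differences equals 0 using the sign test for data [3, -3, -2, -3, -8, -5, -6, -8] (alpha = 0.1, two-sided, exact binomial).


Step 1: Discard zero differences. Original n = 8; n_eff = number of nonzero differences = 8.
Nonzero differences (with sign): +3, -3, -2, -3, -8, -5, -6, -8
Step 2: Count signs: positive = 1, negative = 7.
Step 3: Under H0: P(positive) = 0.5, so the number of positives S ~ Bin(8, 0.5).
Step 4: Two-sided exact p-value = sum of Bin(8,0.5) probabilities at or below the observed probability = 0.070312.
Step 5: alpha = 0.1. reject H0.

n_eff = 8, pos = 1, neg = 7, p = 0.070312, reject H0.


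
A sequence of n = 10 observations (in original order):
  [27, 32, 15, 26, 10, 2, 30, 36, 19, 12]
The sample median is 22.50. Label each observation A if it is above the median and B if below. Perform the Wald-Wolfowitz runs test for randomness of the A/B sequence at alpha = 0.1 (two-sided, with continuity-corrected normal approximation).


Step 1: Compute median = 22.50; label A = above, B = below.
Labels in order: AABABBAABB  (n_A = 5, n_B = 5)
Step 2: Count runs R = 6.
Step 3: Under H0 (random ordering), E[R] = 2*n_A*n_B/(n_A+n_B) + 1 = 2*5*5/10 + 1 = 6.0000.
        Var[R] = 2*n_A*n_B*(2*n_A*n_B - n_A - n_B) / ((n_A+n_B)^2 * (n_A+n_B-1)) = 2000/900 = 2.2222.
        SD[R] = 1.4907.
Step 4: R = E[R], so z = 0 with no continuity correction.
Step 5: Two-sided p-value via normal approximation = 2*(1 - Phi(|z|)) = 1.000000.
Step 6: alpha = 0.1. fail to reject H0.

R = 6, z = 0.0000, p = 1.000000, fail to reject H0.


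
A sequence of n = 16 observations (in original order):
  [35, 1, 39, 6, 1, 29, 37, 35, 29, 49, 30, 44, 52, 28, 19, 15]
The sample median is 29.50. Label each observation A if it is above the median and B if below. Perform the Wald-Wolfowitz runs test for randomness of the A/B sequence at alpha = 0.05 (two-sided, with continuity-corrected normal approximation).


Step 1: Compute median = 29.50; label A = above, B = below.
Labels in order: ABABBBAABAAAABBB  (n_A = 8, n_B = 8)
Step 2: Count runs R = 8.
Step 3: Under H0 (random ordering), E[R] = 2*n_A*n_B/(n_A+n_B) + 1 = 2*8*8/16 + 1 = 9.0000.
        Var[R] = 2*n_A*n_B*(2*n_A*n_B - n_A - n_B) / ((n_A+n_B)^2 * (n_A+n_B-1)) = 14336/3840 = 3.7333.
        SD[R] = 1.9322.
Step 4: Continuity-corrected z = (R + 0.5 - E[R]) / SD[R] = (8 + 0.5 - 9.0000) / 1.9322 = -0.2588.
Step 5: Two-sided p-value via normal approximation = 2*(1 - Phi(|z|)) = 0.795809.
Step 6: alpha = 0.05. fail to reject H0.

R = 8, z = -0.2588, p = 0.795809, fail to reject H0.


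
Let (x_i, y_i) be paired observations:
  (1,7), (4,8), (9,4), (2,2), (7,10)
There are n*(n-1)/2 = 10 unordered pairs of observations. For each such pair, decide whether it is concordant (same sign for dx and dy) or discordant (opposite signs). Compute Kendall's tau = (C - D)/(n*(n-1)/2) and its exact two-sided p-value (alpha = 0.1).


Step 1: Enumerate the 10 unordered pairs (i,j) with i<j and classify each by sign(x_j-x_i) * sign(y_j-y_i).
  (1,2):dx=+3,dy=+1->C; (1,3):dx=+8,dy=-3->D; (1,4):dx=+1,dy=-5->D; (1,5):dx=+6,dy=+3->C
  (2,3):dx=+5,dy=-4->D; (2,4):dx=-2,dy=-6->C; (2,5):dx=+3,dy=+2->C; (3,4):dx=-7,dy=-2->C
  (3,5):dx=-2,dy=+6->D; (4,5):dx=+5,dy=+8->C
Step 2: C = 6, D = 4, total pairs = 10.
Step 3: tau = (C - D)/(n(n-1)/2) = (6 - 4)/10 = 0.200000.
Step 4: Exact two-sided p-value (enumerate n! = 120 permutations of y under H0): p = 0.816667.
Step 5: alpha = 0.1. fail to reject H0.

tau_b = 0.2000 (C=6, D=4), p = 0.816667, fail to reject H0.


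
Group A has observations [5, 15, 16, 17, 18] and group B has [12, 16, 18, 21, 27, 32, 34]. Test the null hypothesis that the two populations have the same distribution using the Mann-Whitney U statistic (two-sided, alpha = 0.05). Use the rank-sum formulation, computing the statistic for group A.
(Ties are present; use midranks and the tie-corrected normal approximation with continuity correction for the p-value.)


Step 1: Combine and sort all 12 observations; assign midranks.
sorted (value, group): (5,X), (12,Y), (15,X), (16,X), (16,Y), (17,X), (18,X), (18,Y), (21,Y), (27,Y), (32,Y), (34,Y)
ranks: 5->1, 12->2, 15->3, 16->4.5, 16->4.5, 17->6, 18->7.5, 18->7.5, 21->9, 27->10, 32->11, 34->12
Step 2: Rank sum for X: R1 = 1 + 3 + 4.5 + 6 + 7.5 = 22.
Step 3: U_X = R1 - n1(n1+1)/2 = 22 - 5*6/2 = 22 - 15 = 7.
       U_Y = n1*n2 - U_X = 35 - 7 = 28.
Step 4: Ties are present, so use the tie-corrected normal approximation (with continuity correction) for the p-value.
Step 5: p-value = 0.103164; compare to alpha = 0.05. fail to reject H0.

U_X = 7, p = 0.103164, fail to reject H0 at alpha = 0.05.


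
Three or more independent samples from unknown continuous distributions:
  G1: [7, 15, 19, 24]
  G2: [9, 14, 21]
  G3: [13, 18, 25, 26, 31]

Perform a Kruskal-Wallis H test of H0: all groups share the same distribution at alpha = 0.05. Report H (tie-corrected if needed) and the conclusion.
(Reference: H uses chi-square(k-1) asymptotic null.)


Step 1: Combine all N = 12 observations and assign midranks.
sorted (value, group, rank): (7,G1,1), (9,G2,2), (13,G3,3), (14,G2,4), (15,G1,5), (18,G3,6), (19,G1,7), (21,G2,8), (24,G1,9), (25,G3,10), (26,G3,11), (31,G3,12)
Step 2: Sum ranks within each group.
R_1 = 22 (n_1 = 4)
R_2 = 14 (n_2 = 3)
R_3 = 42 (n_3 = 5)
Step 3: H = 12/(N(N+1)) * sum(R_i^2/n_i) - 3(N+1)
     = 12/(12*13) * (22^2/4 + 14^2/3 + 42^2/5) - 3*13
     = 0.076923 * 539.133 - 39
     = 2.471795.
Step 4: No ties, so H is used without correction.
Step 5: Under H0, H ~ chi^2(2); p-value = 0.290574.
Step 6: alpha = 0.05. fail to reject H0.

H = 2.4718, df = 2, p = 0.290574, fail to reject H0.


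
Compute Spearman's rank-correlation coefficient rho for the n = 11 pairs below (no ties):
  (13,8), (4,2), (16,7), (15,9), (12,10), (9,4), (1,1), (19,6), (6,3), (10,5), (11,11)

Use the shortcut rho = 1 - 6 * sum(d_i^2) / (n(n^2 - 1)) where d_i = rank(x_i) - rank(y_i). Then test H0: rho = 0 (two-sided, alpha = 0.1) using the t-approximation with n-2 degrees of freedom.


Step 1: Rank x and y separately (midranks; no ties here).
rank(x): 13->8, 4->2, 16->10, 15->9, 12->7, 9->4, 1->1, 19->11, 6->3, 10->5, 11->6
rank(y): 8->8, 2->2, 7->7, 9->9, 10->10, 4->4, 1->1, 6->6, 3->3, 5->5, 11->11
Step 2: d_i = R_x(i) - R_y(i); compute d_i^2.
  (8-8)^2=0, (2-2)^2=0, (10-7)^2=9, (9-9)^2=0, (7-10)^2=9, (4-4)^2=0, (1-1)^2=0, (11-6)^2=25, (3-3)^2=0, (5-5)^2=0, (6-11)^2=25
sum(d^2) = 68.
Step 3: rho = 1 - 6*68 / (11*(11^2 - 1)) = 1 - 408/1320 = 0.690909.
Step 4: Under H0, t = rho * sqrt((n-2)/(1-rho^2)) = 2.8671 ~ t(9).
Step 5: Two-sided p-value from the t-distribution with 9 df = 0.018565.
Step 6: alpha = 0.1. reject H0.

rho = 0.6909, p = 0.018565, reject H0 at alpha = 0.1.


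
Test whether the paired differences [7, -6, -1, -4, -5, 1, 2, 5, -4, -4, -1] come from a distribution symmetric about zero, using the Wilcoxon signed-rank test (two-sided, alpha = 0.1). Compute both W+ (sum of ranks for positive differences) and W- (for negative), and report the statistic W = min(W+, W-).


Step 1: Drop any zero differences (none here) and take |d_i|.
|d| = [7, 6, 1, 4, 5, 1, 2, 5, 4, 4, 1]
Step 2: Midrank |d_i| (ties get averaged ranks).
ranks: |7|->11, |6|->10, |1|->2, |4|->6, |5|->8.5, |1|->2, |2|->4, |5|->8.5, |4|->6, |4|->6, |1|->2
Step 3: Attach original signs; sum ranks with positive sign and with negative sign.
W+ = 11 + 2 + 4 + 8.5 = 25.5
W- = 10 + 2 + 6 + 8.5 + 6 + 6 + 2 = 40.5
(Check: W+ + W- = 66 should equal n(n+1)/2 = 66.)
Step 4: Test statistic W = min(W+, W-) = 25.5.
Step 5: Ties in |d|, so use the tie-corrected normal approximation.
        E[W] = n(n+1)/4 = 11*12/4 = 33.
        Tie groups: |d|=1 (t=3), |d|=4 (t=3), |d|=5 (t=2); sum(t^3 - t) = 54.
        Var[W] = n(n+1)(2n+1)/24 - sum(t^3-t)/48 = 3036/24 - 54/48 = 125.375.
        z = (W - E[W]) / sqrt(Var[W]) = (25.5 - 33) / 11.1971 = -0.6698.
        Two-sided p = 2*Phi(z) = 0.502975.
Step 6: alpha = 0.1. fail to reject H0.

W+ = 25.5, W- = 40.5, W = min = 25.5, p = 0.502975, fail to reject H0.


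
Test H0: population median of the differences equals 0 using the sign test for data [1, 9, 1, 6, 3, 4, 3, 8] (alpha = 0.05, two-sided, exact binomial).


Step 1: Discard zero differences. Original n = 8; n_eff = number of nonzero differences = 8.
Nonzero differences (with sign): +1, +9, +1, +6, +3, +4, +3, +8
Step 2: Count signs: positive = 8, negative = 0.
Step 3: Under H0: P(positive) = 0.5, so the number of positives S ~ Bin(8, 0.5).
Step 4: Two-sided exact p-value = sum of Bin(8,0.5) probabilities at or below the observed probability = 0.007812.
Step 5: alpha = 0.05. reject H0.

n_eff = 8, pos = 8, neg = 0, p = 0.007812, reject H0.


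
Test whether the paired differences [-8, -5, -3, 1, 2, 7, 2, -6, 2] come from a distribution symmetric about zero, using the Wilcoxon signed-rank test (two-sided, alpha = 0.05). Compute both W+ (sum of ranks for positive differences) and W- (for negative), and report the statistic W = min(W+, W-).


Step 1: Drop any zero differences (none here) and take |d_i|.
|d| = [8, 5, 3, 1, 2, 7, 2, 6, 2]
Step 2: Midrank |d_i| (ties get averaged ranks).
ranks: |8|->9, |5|->6, |3|->5, |1|->1, |2|->3, |7|->8, |2|->3, |6|->7, |2|->3
Step 3: Attach original signs; sum ranks with positive sign and with negative sign.
W+ = 1 + 3 + 8 + 3 + 3 = 18
W- = 9 + 6 + 5 + 7 = 27
(Check: W+ + W- = 45 should equal n(n+1)/2 = 45.)
Step 4: Test statistic W = min(W+, W-) = 18.
Step 5: Ties in |d|, so use the tie-corrected normal approximation.
        E[W] = n(n+1)/4 = 9*10/4 = 22.5.
        Tie groups: |d|=2 (t=3); sum(t^3 - t) = 24.
        Var[W] = n(n+1)(2n+1)/24 - sum(t^3-t)/48 = 1710/24 - 24/48 = 70.75.
        z = (W - E[W]) / sqrt(Var[W]) = (18 - 22.5) / 8.4113 = -0.5350.
        Two-sided p = 2*Phi(z) = 0.592654.
Step 6: alpha = 0.05. fail to reject H0.

W+ = 18, W- = 27, W = min = 18, p = 0.592654, fail to reject H0.


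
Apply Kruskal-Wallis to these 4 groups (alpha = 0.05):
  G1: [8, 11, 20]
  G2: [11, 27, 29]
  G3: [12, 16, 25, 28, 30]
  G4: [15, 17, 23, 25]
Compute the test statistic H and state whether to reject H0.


Step 1: Combine all N = 15 observations and assign midranks.
sorted (value, group, rank): (8,G1,1), (11,G1,2.5), (11,G2,2.5), (12,G3,4), (15,G4,5), (16,G3,6), (17,G4,7), (20,G1,8), (23,G4,9), (25,G3,10.5), (25,G4,10.5), (27,G2,12), (28,G3,13), (29,G2,14), (30,G3,15)
Step 2: Sum ranks within each group.
R_1 = 11.5 (n_1 = 3)
R_2 = 28.5 (n_2 = 3)
R_3 = 48.5 (n_3 = 5)
R_4 = 31.5 (n_4 = 4)
Step 3: H = 12/(N(N+1)) * sum(R_i^2/n_i) - 3(N+1)
     = 12/(15*16) * (11.5^2/3 + 28.5^2/3 + 48.5^2/5 + 31.5^2/4) - 3*16
     = 0.050000 * 1033.35 - 48
     = 3.667292.
Step 4: Ties present; correction factor C = 1 - 12/(15^3 - 15) = 0.996429. Corrected H = 3.667292 / 0.996429 = 3.680436.
Step 5: Under H0, H ~ chi^2(3); p-value = 0.298103.
Step 6: alpha = 0.05. fail to reject H0.

H = 3.6804, df = 3, p = 0.298103, fail to reject H0.


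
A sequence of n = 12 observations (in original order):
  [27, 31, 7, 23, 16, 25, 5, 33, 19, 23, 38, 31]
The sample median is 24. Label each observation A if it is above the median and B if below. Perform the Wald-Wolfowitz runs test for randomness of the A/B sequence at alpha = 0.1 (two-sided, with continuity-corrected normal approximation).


Step 1: Compute median = 24; label A = above, B = below.
Labels in order: AABBBABABBAA  (n_A = 6, n_B = 6)
Step 2: Count runs R = 7.
Step 3: Under H0 (random ordering), E[R] = 2*n_A*n_B/(n_A+n_B) + 1 = 2*6*6/12 + 1 = 7.0000.
        Var[R] = 2*n_A*n_B*(2*n_A*n_B - n_A - n_B) / ((n_A+n_B)^2 * (n_A+n_B-1)) = 4320/1584 = 2.7273.
        SD[R] = 1.6514.
Step 4: R = E[R], so z = 0 with no continuity correction.
Step 5: Two-sided p-value via normal approximation = 2*(1 - Phi(|z|)) = 1.000000.
Step 6: alpha = 0.1. fail to reject H0.

R = 7, z = 0.0000, p = 1.000000, fail to reject H0.


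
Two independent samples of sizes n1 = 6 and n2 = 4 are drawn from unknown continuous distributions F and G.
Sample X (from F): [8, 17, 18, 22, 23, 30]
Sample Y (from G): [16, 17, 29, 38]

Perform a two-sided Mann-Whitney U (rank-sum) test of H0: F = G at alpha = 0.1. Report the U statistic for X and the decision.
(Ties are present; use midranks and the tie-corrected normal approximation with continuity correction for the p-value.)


Step 1: Combine and sort all 10 observations; assign midranks.
sorted (value, group): (8,X), (16,Y), (17,X), (17,Y), (18,X), (22,X), (23,X), (29,Y), (30,X), (38,Y)
ranks: 8->1, 16->2, 17->3.5, 17->3.5, 18->5, 22->6, 23->7, 29->8, 30->9, 38->10
Step 2: Rank sum for X: R1 = 1 + 3.5 + 5 + 6 + 7 + 9 = 31.5.
Step 3: U_X = R1 - n1(n1+1)/2 = 31.5 - 6*7/2 = 31.5 - 21 = 10.5.
       U_Y = n1*n2 - U_X = 24 - 10.5 = 13.5.
Step 4: Ties are present, so use the tie-corrected normal approximation (with continuity correction) for the p-value.
Step 5: p-value = 0.830664; compare to alpha = 0.1. fail to reject H0.

U_X = 10.5, p = 0.830664, fail to reject H0 at alpha = 0.1.


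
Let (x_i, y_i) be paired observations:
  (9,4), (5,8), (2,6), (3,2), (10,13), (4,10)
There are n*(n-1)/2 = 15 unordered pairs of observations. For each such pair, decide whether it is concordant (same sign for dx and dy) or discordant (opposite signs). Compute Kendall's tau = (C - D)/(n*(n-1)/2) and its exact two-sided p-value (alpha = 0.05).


Step 1: Enumerate the 15 unordered pairs (i,j) with i<j and classify each by sign(x_j-x_i) * sign(y_j-y_i).
  (1,2):dx=-4,dy=+4->D; (1,3):dx=-7,dy=+2->D; (1,4):dx=-6,dy=-2->C; (1,5):dx=+1,dy=+9->C
  (1,6):dx=-5,dy=+6->D; (2,3):dx=-3,dy=-2->C; (2,4):dx=-2,dy=-6->C; (2,5):dx=+5,dy=+5->C
  (2,6):dx=-1,dy=+2->D; (3,4):dx=+1,dy=-4->D; (3,5):dx=+8,dy=+7->C; (3,6):dx=+2,dy=+4->C
  (4,5):dx=+7,dy=+11->C; (4,6):dx=+1,dy=+8->C; (5,6):dx=-6,dy=-3->C
Step 2: C = 10, D = 5, total pairs = 15.
Step 3: tau = (C - D)/(n(n-1)/2) = (10 - 5)/15 = 0.333333.
Step 4: Exact two-sided p-value (enumerate n! = 720 permutations of y under H0): p = 0.469444.
Step 5: alpha = 0.05. fail to reject H0.

tau_b = 0.3333 (C=10, D=5), p = 0.469444, fail to reject H0.


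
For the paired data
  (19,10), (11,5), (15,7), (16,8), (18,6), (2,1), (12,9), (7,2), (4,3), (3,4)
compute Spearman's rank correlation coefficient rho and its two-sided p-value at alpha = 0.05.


Step 1: Rank x and y separately (midranks; no ties here).
rank(x): 19->10, 11->5, 15->7, 16->8, 18->9, 2->1, 12->6, 7->4, 4->3, 3->2
rank(y): 10->10, 5->5, 7->7, 8->8, 6->6, 1->1, 9->9, 2->2, 3->3, 4->4
Step 2: d_i = R_x(i) - R_y(i); compute d_i^2.
  (10-10)^2=0, (5-5)^2=0, (7-7)^2=0, (8-8)^2=0, (9-6)^2=9, (1-1)^2=0, (6-9)^2=9, (4-2)^2=4, (3-3)^2=0, (2-4)^2=4
sum(d^2) = 26.
Step 3: rho = 1 - 6*26 / (10*(10^2 - 1)) = 1 - 156/990 = 0.842424.
Step 4: Under H0, t = rho * sqrt((n-2)/(1-rho^2)) = 4.4222 ~ t(8).
Step 5: Two-sided p-value from the t-distribution with 8 df = 0.002220.
Step 6: alpha = 0.05. reject H0.

rho = 0.8424, p = 0.002220, reject H0 at alpha = 0.05.


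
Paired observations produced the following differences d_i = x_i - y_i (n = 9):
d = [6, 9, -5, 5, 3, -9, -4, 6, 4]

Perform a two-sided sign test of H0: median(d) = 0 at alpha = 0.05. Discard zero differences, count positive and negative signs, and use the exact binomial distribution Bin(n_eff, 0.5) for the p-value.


Step 1: Discard zero differences. Original n = 9; n_eff = number of nonzero differences = 9.
Nonzero differences (with sign): +6, +9, -5, +5, +3, -9, -4, +6, +4
Step 2: Count signs: positive = 6, negative = 3.
Step 3: Under H0: P(positive) = 0.5, so the number of positives S ~ Bin(9, 0.5).
Step 4: Two-sided exact p-value = sum of Bin(9,0.5) probabilities at or below the observed probability = 0.507812.
Step 5: alpha = 0.05. fail to reject H0.

n_eff = 9, pos = 6, neg = 3, p = 0.507812, fail to reject H0.


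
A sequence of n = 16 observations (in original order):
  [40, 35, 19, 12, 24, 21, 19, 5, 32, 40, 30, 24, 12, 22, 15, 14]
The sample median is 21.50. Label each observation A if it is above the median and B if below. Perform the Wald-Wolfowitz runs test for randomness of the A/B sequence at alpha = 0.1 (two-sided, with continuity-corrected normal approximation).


Step 1: Compute median = 21.50; label A = above, B = below.
Labels in order: AABBABBBAAAABABB  (n_A = 8, n_B = 8)
Step 2: Count runs R = 8.
Step 3: Under H0 (random ordering), E[R] = 2*n_A*n_B/(n_A+n_B) + 1 = 2*8*8/16 + 1 = 9.0000.
        Var[R] = 2*n_A*n_B*(2*n_A*n_B - n_A - n_B) / ((n_A+n_B)^2 * (n_A+n_B-1)) = 14336/3840 = 3.7333.
        SD[R] = 1.9322.
Step 4: Continuity-corrected z = (R + 0.5 - E[R]) / SD[R] = (8 + 0.5 - 9.0000) / 1.9322 = -0.2588.
Step 5: Two-sided p-value via normal approximation = 2*(1 - Phi(|z|)) = 0.795809.
Step 6: alpha = 0.1. fail to reject H0.

R = 8, z = -0.2588, p = 0.795809, fail to reject H0.


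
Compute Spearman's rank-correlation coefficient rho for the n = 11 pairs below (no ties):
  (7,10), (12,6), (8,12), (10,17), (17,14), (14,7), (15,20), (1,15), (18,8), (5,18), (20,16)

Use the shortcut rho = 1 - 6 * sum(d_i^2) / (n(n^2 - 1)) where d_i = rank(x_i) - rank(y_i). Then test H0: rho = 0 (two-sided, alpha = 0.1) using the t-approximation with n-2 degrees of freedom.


Step 1: Rank x and y separately (midranks; no ties here).
rank(x): 7->3, 12->6, 8->4, 10->5, 17->9, 14->7, 15->8, 1->1, 18->10, 5->2, 20->11
rank(y): 10->4, 6->1, 12->5, 17->9, 14->6, 7->2, 20->11, 15->7, 8->3, 18->10, 16->8
Step 2: d_i = R_x(i) - R_y(i); compute d_i^2.
  (3-4)^2=1, (6-1)^2=25, (4-5)^2=1, (5-9)^2=16, (9-6)^2=9, (7-2)^2=25, (8-11)^2=9, (1-7)^2=36, (10-3)^2=49, (2-10)^2=64, (11-8)^2=9
sum(d^2) = 244.
Step 3: rho = 1 - 6*244 / (11*(11^2 - 1)) = 1 - 1464/1320 = -0.109091.
Step 4: Under H0, t = rho * sqrt((n-2)/(1-rho^2)) = -0.3292 ~ t(9).
Step 5: Two-sided p-value from the t-distribution with 9 df = 0.749509.
Step 6: alpha = 0.1. fail to reject H0.

rho = -0.1091, p = 0.749509, fail to reject H0 at alpha = 0.1.


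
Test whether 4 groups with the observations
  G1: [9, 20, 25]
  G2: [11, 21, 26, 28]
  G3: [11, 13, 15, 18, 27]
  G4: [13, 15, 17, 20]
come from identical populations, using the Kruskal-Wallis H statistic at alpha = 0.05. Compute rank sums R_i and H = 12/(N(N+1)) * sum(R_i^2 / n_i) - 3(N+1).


Step 1: Combine all N = 16 observations and assign midranks.
sorted (value, group, rank): (9,G1,1), (11,G2,2.5), (11,G3,2.5), (13,G3,4.5), (13,G4,4.5), (15,G3,6.5), (15,G4,6.5), (17,G4,8), (18,G3,9), (20,G1,10.5), (20,G4,10.5), (21,G2,12), (25,G1,13), (26,G2,14), (27,G3,15), (28,G2,16)
Step 2: Sum ranks within each group.
R_1 = 24.5 (n_1 = 3)
R_2 = 44.5 (n_2 = 4)
R_3 = 37.5 (n_3 = 5)
R_4 = 29.5 (n_4 = 4)
Step 3: H = 12/(N(N+1)) * sum(R_i^2/n_i) - 3(N+1)
     = 12/(16*17) * (24.5^2/3 + 44.5^2/4 + 37.5^2/5 + 29.5^2/4) - 3*17
     = 0.044118 * 1193.96 - 51
     = 1.674632.
Step 4: Ties present; correction factor C = 1 - 24/(16^3 - 16) = 0.994118. Corrected H = 1.674632 / 0.994118 = 1.684541.
Step 5: Under H0, H ~ chi^2(3); p-value = 0.640376.
Step 6: alpha = 0.05. fail to reject H0.

H = 1.6845, df = 3, p = 0.640376, fail to reject H0.


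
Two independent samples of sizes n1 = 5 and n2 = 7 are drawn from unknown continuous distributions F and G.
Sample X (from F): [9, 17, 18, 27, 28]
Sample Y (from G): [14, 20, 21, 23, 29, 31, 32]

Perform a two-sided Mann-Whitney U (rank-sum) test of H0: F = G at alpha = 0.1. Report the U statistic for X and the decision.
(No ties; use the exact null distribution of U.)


Step 1: Combine and sort all 12 observations; assign midranks.
sorted (value, group): (9,X), (14,Y), (17,X), (18,X), (20,Y), (21,Y), (23,Y), (27,X), (28,X), (29,Y), (31,Y), (32,Y)
ranks: 9->1, 14->2, 17->3, 18->4, 20->5, 21->6, 23->7, 27->8, 28->9, 29->10, 31->11, 32->12
Step 2: Rank sum for X: R1 = 1 + 3 + 4 + 8 + 9 = 25.
Step 3: U_X = R1 - n1(n1+1)/2 = 25 - 5*6/2 = 25 - 15 = 10.
       U_Y = n1*n2 - U_X = 35 - 10 = 25.
Step 4: No ties, so the exact null distribution of U (based on enumerating the C(12,5) = 792 equally likely rank assignments) gives the two-sided p-value.
Step 5: p-value = 0.267677; compare to alpha = 0.1. fail to reject H0.

U_X = 10, p = 0.267677, fail to reject H0 at alpha = 0.1.


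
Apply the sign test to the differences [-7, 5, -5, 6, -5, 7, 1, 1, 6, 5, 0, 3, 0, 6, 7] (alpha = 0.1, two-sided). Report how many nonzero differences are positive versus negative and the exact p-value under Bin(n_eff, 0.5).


Step 1: Discard zero differences. Original n = 15; n_eff = number of nonzero differences = 13.
Nonzero differences (with sign): -7, +5, -5, +6, -5, +7, +1, +1, +6, +5, +3, +6, +7
Step 2: Count signs: positive = 10, negative = 3.
Step 3: Under H0: P(positive) = 0.5, so the number of positives S ~ Bin(13, 0.5).
Step 4: Two-sided exact p-value = sum of Bin(13,0.5) probabilities at or below the observed probability = 0.092285.
Step 5: alpha = 0.1. reject H0.

n_eff = 13, pos = 10, neg = 3, p = 0.092285, reject H0.


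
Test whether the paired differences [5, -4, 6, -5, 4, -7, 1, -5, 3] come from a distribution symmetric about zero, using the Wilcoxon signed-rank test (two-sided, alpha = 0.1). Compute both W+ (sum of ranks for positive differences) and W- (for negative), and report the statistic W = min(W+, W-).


Step 1: Drop any zero differences (none here) and take |d_i|.
|d| = [5, 4, 6, 5, 4, 7, 1, 5, 3]
Step 2: Midrank |d_i| (ties get averaged ranks).
ranks: |5|->6, |4|->3.5, |6|->8, |5|->6, |4|->3.5, |7|->9, |1|->1, |5|->6, |3|->2
Step 3: Attach original signs; sum ranks with positive sign and with negative sign.
W+ = 6 + 8 + 3.5 + 1 + 2 = 20.5
W- = 3.5 + 6 + 9 + 6 = 24.5
(Check: W+ + W- = 45 should equal n(n+1)/2 = 45.)
Step 4: Test statistic W = min(W+, W-) = 20.5.
Step 5: Ties in |d|, so use the tie-corrected normal approximation.
        E[W] = n(n+1)/4 = 9*10/4 = 22.5.
        Tie groups: |d|=4 (t=2), |d|=5 (t=3); sum(t^3 - t) = 30.
        Var[W] = n(n+1)(2n+1)/24 - sum(t^3-t)/48 = 1710/24 - 30/48 = 70.625.
        z = (W - E[W]) / sqrt(Var[W]) = (20.5 - 22.5) / 8.4039 = -0.2380.
        Two-sided p = 2*Phi(z) = 0.811892.
Step 6: alpha = 0.1. fail to reject H0.

W+ = 20.5, W- = 24.5, W = min = 20.5, p = 0.811892, fail to reject H0.


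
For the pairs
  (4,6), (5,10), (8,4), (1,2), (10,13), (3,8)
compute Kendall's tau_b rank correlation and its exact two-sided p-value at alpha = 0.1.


Step 1: Enumerate the 15 unordered pairs (i,j) with i<j and classify each by sign(x_j-x_i) * sign(y_j-y_i).
  (1,2):dx=+1,dy=+4->C; (1,3):dx=+4,dy=-2->D; (1,4):dx=-3,dy=-4->C; (1,5):dx=+6,dy=+7->C
  (1,6):dx=-1,dy=+2->D; (2,3):dx=+3,dy=-6->D; (2,4):dx=-4,dy=-8->C; (2,5):dx=+5,dy=+3->C
  (2,6):dx=-2,dy=-2->C; (3,4):dx=-7,dy=-2->C; (3,5):dx=+2,dy=+9->C; (3,6):dx=-5,dy=+4->D
  (4,5):dx=+9,dy=+11->C; (4,6):dx=+2,dy=+6->C; (5,6):dx=-7,dy=-5->C
Step 2: C = 11, D = 4, total pairs = 15.
Step 3: tau = (C - D)/(n(n-1)/2) = (11 - 4)/15 = 0.466667.
Step 4: Exact two-sided p-value (enumerate n! = 720 permutations of y under H0): p = 0.272222.
Step 5: alpha = 0.1. fail to reject H0.

tau_b = 0.4667 (C=11, D=4), p = 0.272222, fail to reject H0.


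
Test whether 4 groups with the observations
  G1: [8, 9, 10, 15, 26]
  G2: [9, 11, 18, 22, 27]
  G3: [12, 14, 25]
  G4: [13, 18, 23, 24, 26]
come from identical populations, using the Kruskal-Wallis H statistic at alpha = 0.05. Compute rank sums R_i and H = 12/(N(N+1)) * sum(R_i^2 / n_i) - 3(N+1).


Step 1: Combine all N = 18 observations and assign midranks.
sorted (value, group, rank): (8,G1,1), (9,G1,2.5), (9,G2,2.5), (10,G1,4), (11,G2,5), (12,G3,6), (13,G4,7), (14,G3,8), (15,G1,9), (18,G2,10.5), (18,G4,10.5), (22,G2,12), (23,G4,13), (24,G4,14), (25,G3,15), (26,G1,16.5), (26,G4,16.5), (27,G2,18)
Step 2: Sum ranks within each group.
R_1 = 33 (n_1 = 5)
R_2 = 48 (n_2 = 5)
R_3 = 29 (n_3 = 3)
R_4 = 61 (n_4 = 5)
Step 3: H = 12/(N(N+1)) * sum(R_i^2/n_i) - 3(N+1)
     = 12/(18*19) * (33^2/5 + 48^2/5 + 29^2/3 + 61^2/5) - 3*19
     = 0.035088 * 1703.13 - 57
     = 2.759064.
Step 4: Ties present; correction factor C = 1 - 18/(18^3 - 18) = 0.996904. Corrected H = 2.759064 / 0.996904 = 2.767633.
Step 5: Under H0, H ~ chi^2(3); p-value = 0.428856.
Step 6: alpha = 0.05. fail to reject H0.

H = 2.7676, df = 3, p = 0.428856, fail to reject H0.


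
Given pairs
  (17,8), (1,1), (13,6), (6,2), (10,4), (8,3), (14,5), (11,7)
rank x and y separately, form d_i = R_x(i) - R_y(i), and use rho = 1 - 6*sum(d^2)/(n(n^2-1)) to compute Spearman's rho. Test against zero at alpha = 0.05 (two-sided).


Step 1: Rank x and y separately (midranks; no ties here).
rank(x): 17->8, 1->1, 13->6, 6->2, 10->4, 8->3, 14->7, 11->5
rank(y): 8->8, 1->1, 6->6, 2->2, 4->4, 3->3, 5->5, 7->7
Step 2: d_i = R_x(i) - R_y(i); compute d_i^2.
  (8-8)^2=0, (1-1)^2=0, (6-6)^2=0, (2-2)^2=0, (4-4)^2=0, (3-3)^2=0, (7-5)^2=4, (5-7)^2=4
sum(d^2) = 8.
Step 3: rho = 1 - 6*8 / (8*(8^2 - 1)) = 1 - 48/504 = 0.904762.
Step 4: Under H0, t = rho * sqrt((n-2)/(1-rho^2)) = 5.2034 ~ t(6).
Step 5: Two-sided p-value from the t-distribution with 6 df = 0.002008.
Step 6: alpha = 0.05. reject H0.

rho = 0.9048, p = 0.002008, reject H0 at alpha = 0.05.
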